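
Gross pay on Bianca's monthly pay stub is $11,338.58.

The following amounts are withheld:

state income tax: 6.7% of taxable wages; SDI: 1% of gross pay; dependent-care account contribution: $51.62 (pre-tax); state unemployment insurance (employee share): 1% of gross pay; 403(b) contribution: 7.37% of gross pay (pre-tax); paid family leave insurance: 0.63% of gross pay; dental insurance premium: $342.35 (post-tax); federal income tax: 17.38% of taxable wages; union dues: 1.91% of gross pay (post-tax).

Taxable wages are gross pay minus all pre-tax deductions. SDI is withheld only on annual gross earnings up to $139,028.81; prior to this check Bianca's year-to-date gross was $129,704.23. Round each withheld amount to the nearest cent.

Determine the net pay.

Dependent-care account contribution: $51.62
403(b) contribution: $11,338.58 × 0.0737 = $835.65
Pre-tax total = $51.62 + $835.65 = $887.27
Taxable wages = $11,338.58 − $887.27 = $10,451.31
State income tax: $10,451.31 × 0.067 = $700.24
Federal income tax: $10,451.31 × 0.1738 = $1,816.44
State unemployment insurance (employee share): $11,338.58 × 0.01 = $113.39
SDI: only $139,028.81 − $129,704.23 = $9,324.58 of this check is subject → $9,324.58 × 0.01 = $93.25
Paid family leave insurance: $11,338.58 × 0.0063 = $71.43
Union dues: $11,338.58 × 0.0191 = $216.57
Dental insurance premium: $342.35
Total deductions = $51.62 + $835.65 + $700.24 + $1,816.44 + $113.39 + $93.25 + $71.43 + $216.57 + $342.35 = $4,240.94
Net pay = $11,338.58 − $4,240.94 = $7,097.64

$7,097.64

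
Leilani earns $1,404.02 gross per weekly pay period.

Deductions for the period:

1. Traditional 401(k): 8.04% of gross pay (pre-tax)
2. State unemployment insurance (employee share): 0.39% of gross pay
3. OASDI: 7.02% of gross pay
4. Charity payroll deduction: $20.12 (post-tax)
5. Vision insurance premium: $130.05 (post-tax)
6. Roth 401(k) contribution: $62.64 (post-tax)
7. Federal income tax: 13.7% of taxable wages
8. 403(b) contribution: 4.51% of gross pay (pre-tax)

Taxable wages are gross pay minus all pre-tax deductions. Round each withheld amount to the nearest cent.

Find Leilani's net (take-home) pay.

Traditional 401(k): $1,404.02 × 0.0804 = $112.88
403(b) contribution: $1,404.02 × 0.0451 = $63.32
Pre-tax total = $112.88 + $63.32 = $176.20
Taxable wages = $1,404.02 − $176.20 = $1,227.82
Federal income tax: $1,227.82 × 0.137 = $168.21
OASDI: $1,404.02 × 0.0702 = $98.56
State unemployment insurance (employee share): $1,404.02 × 0.0039 = $5.48
Charity payroll deduction: $20.12
Roth 401(k) contribution: $62.64
Vision insurance premium: $130.05
Total deductions = $112.88 + $63.32 + $168.21 + $98.56 + $5.48 + $20.12 + $62.64 + $130.05 = $661.26
Net pay = $1,404.02 − $661.26 = $742.76

$742.76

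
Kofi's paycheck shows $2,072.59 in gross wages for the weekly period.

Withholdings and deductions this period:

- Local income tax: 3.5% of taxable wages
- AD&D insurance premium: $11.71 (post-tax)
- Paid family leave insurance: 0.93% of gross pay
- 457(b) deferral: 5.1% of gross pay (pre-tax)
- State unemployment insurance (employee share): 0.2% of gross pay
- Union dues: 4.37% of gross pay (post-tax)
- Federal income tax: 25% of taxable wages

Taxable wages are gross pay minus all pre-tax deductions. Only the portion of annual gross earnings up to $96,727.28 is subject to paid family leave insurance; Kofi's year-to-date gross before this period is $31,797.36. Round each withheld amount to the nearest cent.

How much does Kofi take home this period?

457(b) deferral: $2,072.59 × 0.051 = $105.70
Taxable wages = $2,072.59 − $105.70 = $1,966.89
Federal income tax: $1,966.89 × 0.25 = $491.72
Local income tax: $1,966.89 × 0.035 = $68.84
State unemployment insurance (employee share): $2,072.59 × 0.002 = $4.15
Paid family leave insurance: cap not yet reached, full $2,072.59 is subject → $2,072.59 × 0.0093 = $19.28
AD&D insurance premium: $11.71
Union dues: $2,072.59 × 0.0437 = $90.57
Total deductions = $105.70 + $491.72 + $68.84 + $4.15 + $19.28 + $11.71 + $90.57 = $791.97
Net pay = $2,072.59 − $791.97 = $1,280.62

$1,280.62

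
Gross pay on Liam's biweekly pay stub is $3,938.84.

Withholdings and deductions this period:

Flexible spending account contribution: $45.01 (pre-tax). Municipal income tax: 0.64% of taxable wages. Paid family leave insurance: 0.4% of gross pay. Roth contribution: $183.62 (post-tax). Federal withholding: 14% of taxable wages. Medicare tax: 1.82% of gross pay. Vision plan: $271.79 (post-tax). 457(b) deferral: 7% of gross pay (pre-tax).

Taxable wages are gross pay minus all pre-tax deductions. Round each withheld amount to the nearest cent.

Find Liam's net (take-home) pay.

Flexible spending account contribution: $45.01
457(b) deferral: $3,938.84 × 0.07 = $275.72
Pre-tax total = $45.01 + $275.72 = $320.73
Taxable wages = $3,938.84 − $320.73 = $3,618.11
Municipal income tax: $3,618.11 × 0.0064 = $23.16
Federal withholding: $3,618.11 × 0.14 = $506.54
Paid family leave insurance: $3,938.84 × 0.004 = $15.76
Medicare tax: $3,938.84 × 0.0182 = $71.69
Vision plan: $271.79
Roth contribution: $183.62
Total deductions = $45.01 + $275.72 + $23.16 + $506.54 + $15.76 + $71.69 + $271.79 + $183.62 = $1,393.29
Net pay = $3,938.84 − $1,393.29 = $2,545.55

$2,545.55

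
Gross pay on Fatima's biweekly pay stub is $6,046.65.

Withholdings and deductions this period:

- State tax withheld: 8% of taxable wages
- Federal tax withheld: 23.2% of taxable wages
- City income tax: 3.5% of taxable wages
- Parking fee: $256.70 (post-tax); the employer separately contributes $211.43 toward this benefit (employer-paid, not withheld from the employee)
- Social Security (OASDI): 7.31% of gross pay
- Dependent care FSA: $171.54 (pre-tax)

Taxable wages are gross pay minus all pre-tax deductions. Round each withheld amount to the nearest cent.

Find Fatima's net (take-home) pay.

$3,137.73

Dependent care FSA: $171.54
Taxable wages = $6,046.65 − $171.54 = $5,875.11
State tax withheld: $5,875.11 × 0.08 = $470.01
City income tax: $5,875.11 × 0.035 = $205.63
Federal tax withheld: $5,875.11 × 0.232 = $1,363.03
Social Security (OASDI): $6,046.65 × 0.0731 = $442.01
Parking fee: $256.70
(Employer's $211.43 toward parking fee is not withheld from the employee.)
Total deductions = $171.54 + $470.01 + $205.63 + $1,363.03 + $442.01 + $256.70 = $2,908.92
Net pay = $6,046.65 − $2,908.92 = $3,137.73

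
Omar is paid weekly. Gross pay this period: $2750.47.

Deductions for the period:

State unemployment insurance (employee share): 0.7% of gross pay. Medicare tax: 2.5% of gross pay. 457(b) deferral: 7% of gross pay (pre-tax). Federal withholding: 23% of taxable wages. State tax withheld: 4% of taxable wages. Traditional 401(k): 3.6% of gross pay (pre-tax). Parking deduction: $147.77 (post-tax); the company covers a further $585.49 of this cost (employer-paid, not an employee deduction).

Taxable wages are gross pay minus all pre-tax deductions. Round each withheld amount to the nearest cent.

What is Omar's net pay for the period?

457(b) deferral: $2750.47 × 0.07 = $192.53
Traditional 401(k): $2750.47 × 0.036 = $99.02
Pre-tax total = $192.53 + $99.02 = $291.55
Taxable wages = $2750.47 − $291.55 = $2458.92
State tax withheld: $2458.92 × 0.04 = $98.36
Federal withholding: $2458.92 × 0.23 = $565.55
State unemployment insurance (employee share): $2750.47 × 0.007 = $19.25
Medicare tax: $2750.47 × 0.025 = $68.76
Parking deduction: $147.77
(Employer's $585.49 toward parking deduction is not withheld from the employee.)
Total deductions = $192.53 + $99.02 + $98.36 + $565.55 + $19.25 + $68.76 + $147.77 = $1191.24
Net pay = $2750.47 − $1191.24 = $1559.23

$1559.23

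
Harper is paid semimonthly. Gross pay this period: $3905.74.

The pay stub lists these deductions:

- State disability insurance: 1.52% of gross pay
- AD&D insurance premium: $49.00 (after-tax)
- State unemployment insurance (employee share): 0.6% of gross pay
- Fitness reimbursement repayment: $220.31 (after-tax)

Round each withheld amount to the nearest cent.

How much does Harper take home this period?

State disability insurance: $3905.74 × 0.0152 = $59.37
State unemployment insurance (employee share): $3905.74 × 0.006 = $23.43
Fitness reimbursement repayment: $220.31
AD&D insurance premium: $49.00
Total deductions = $59.37 + $23.43 + $220.31 + $49.00 = $352.11
Net pay = $3905.74 − $352.11 = $3553.63

$3553.63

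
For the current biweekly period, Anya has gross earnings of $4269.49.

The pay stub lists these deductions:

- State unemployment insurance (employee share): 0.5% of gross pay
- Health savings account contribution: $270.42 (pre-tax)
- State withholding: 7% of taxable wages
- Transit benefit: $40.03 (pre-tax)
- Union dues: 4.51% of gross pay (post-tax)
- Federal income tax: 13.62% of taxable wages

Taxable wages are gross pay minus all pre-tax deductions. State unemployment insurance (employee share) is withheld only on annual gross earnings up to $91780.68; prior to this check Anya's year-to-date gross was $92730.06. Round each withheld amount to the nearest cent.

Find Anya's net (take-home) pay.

Health savings account contribution: $270.42
Transit benefit: $40.03
Pre-tax total = $270.42 + $40.03 = $310.45
Taxable wages = $4269.49 − $310.45 = $3959.04
Federal income tax: $3959.04 × 0.1362 = $539.22
State withholding: $3959.04 × 0.07 = $277.13
State unemployment insurance (employee share): annual cap $91780.68 already reached (YTD $92730.06), so $0.00
Union dues: $4269.49 × 0.0451 = $192.55
Total deductions = $270.42 + $40.03 + $539.22 + $277.13 + $0.00 + $192.55 = $1319.35
Net pay = $4269.49 − $1319.35 = $2950.14

$2950.14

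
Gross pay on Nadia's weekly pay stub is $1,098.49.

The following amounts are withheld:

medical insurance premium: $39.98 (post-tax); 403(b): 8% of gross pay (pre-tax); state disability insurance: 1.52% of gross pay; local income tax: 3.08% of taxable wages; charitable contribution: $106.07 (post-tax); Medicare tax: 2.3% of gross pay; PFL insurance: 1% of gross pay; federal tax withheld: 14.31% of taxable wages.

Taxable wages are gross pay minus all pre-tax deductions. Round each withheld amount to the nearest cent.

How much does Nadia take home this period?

403(b): $1,098.49 × 0.08 = $87.88
Taxable wages = $1,098.49 − $87.88 = $1,010.61
Federal tax withheld: $1,010.61 × 0.1431 = $144.62
Local income tax: $1,010.61 × 0.0308 = $31.13
Medicare tax: $1,098.49 × 0.023 = $25.27
PFL insurance: $1,098.49 × 0.01 = $10.98
State disability insurance: $1,098.49 × 0.0152 = $16.70
Charitable contribution: $106.07
Medical insurance premium: $39.98
Total deductions = $87.88 + $144.62 + $31.13 + $25.27 + $10.98 + $16.70 + $106.07 + $39.98 = $462.63
Net pay = $1,098.49 − $462.63 = $635.86

$635.86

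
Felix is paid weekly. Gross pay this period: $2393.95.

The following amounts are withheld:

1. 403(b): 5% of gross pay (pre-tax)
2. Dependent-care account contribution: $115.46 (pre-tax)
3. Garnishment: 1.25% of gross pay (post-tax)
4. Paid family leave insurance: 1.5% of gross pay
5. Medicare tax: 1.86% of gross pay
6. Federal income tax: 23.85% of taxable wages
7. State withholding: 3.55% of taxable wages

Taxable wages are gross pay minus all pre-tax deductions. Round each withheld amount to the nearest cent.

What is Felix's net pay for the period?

$1456.92

403(b): $2393.95 × 0.05 = $119.70
Dependent-care account contribution: $115.46
Pre-tax total = $119.70 + $115.46 = $235.16
Taxable wages = $2393.95 − $235.16 = $2158.79
Federal income tax: $2158.79 × 0.2385 = $514.87
State withholding: $2158.79 × 0.0355 = $76.64
Medicare tax: $2393.95 × 0.0186 = $44.53
Paid family leave insurance: $2393.95 × 0.015 = $35.91
Garnishment: $2393.95 × 0.0125 = $29.92
Total deductions = $119.70 + $115.46 + $514.87 + $76.64 + $44.53 + $35.91 + $29.92 = $937.03
Net pay = $2393.95 − $937.03 = $1456.92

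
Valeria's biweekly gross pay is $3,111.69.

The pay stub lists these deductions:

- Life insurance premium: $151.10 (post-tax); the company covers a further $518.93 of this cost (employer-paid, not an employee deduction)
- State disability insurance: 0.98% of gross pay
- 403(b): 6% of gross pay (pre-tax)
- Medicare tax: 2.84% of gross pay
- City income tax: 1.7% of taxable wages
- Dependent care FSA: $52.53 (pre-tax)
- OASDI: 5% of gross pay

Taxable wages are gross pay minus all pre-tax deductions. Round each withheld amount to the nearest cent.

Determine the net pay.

$2,398.09

Dependent care FSA: $52.53
403(b): $3,111.69 × 0.06 = $186.70
Pre-tax total = $52.53 + $186.70 = $239.23
Taxable wages = $3,111.69 − $239.23 = $2,872.46
City income tax: $2,872.46 × 0.017 = $48.83
State disability insurance: $3,111.69 × 0.0098 = $30.49
Medicare tax: $3,111.69 × 0.0284 = $88.37
OASDI: $3,111.69 × 0.05 = $155.58
Life insurance premium: $151.10
(Employer's $518.93 toward life insurance premium is not withheld from the employee.)
Total deductions = $52.53 + $186.70 + $48.83 + $30.49 + $88.37 + $155.58 + $151.10 = $713.60
Net pay = $3,111.69 − $713.60 = $2,398.09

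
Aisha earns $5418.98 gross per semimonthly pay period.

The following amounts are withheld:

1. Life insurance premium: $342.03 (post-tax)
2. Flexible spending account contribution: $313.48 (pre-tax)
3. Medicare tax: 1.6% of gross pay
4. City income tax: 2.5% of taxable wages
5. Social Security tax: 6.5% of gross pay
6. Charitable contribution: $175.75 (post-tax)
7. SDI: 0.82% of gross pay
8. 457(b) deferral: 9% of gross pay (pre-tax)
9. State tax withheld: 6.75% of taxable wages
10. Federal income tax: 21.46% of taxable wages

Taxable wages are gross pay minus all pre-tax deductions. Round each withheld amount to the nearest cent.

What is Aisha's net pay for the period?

$2198.52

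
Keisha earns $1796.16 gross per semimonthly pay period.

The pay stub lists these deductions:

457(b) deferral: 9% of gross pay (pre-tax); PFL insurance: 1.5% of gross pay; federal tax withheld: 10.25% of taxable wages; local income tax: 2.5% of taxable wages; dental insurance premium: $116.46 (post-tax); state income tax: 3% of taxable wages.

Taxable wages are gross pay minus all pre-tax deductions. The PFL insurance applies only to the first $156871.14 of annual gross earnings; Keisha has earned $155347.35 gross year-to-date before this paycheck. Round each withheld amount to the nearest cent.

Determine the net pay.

457(b) deferral: $1796.16 × 0.09 = $161.65
Taxable wages = $1796.16 − $161.65 = $1634.51
Local income tax: $1634.51 × 0.025 = $40.86
Federal tax withheld: $1634.51 × 0.1025 = $167.54
State income tax: $1634.51 × 0.03 = $49.04
PFL insurance: only $156871.14 − $155347.35 = $1523.79 of this check is subject → $1523.79 × 0.015 = $22.86
Dental insurance premium: $116.46
Total deductions = $161.65 + $40.86 + $167.54 + $49.04 + $22.86 + $116.46 = $558.41
Net pay = $1796.16 − $558.41 = $1237.75

$1237.75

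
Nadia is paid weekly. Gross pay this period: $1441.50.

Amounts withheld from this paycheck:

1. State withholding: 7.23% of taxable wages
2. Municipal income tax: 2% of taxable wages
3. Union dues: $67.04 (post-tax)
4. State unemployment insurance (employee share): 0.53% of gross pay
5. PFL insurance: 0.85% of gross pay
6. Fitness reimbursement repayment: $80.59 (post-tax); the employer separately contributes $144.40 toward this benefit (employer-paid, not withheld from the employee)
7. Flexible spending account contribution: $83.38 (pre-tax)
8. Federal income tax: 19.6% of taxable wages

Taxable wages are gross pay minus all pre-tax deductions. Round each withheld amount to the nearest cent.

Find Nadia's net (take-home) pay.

$799.06

Flexible spending account contribution: $83.38
Taxable wages = $1441.50 − $83.38 = $1358.12
Municipal income tax: $1358.12 × 0.02 = $27.16
State withholding: $1358.12 × 0.0723 = $98.19
Federal income tax: $1358.12 × 0.196 = $266.19
PFL insurance: $1441.50 × 0.0085 = $12.25
State unemployment insurance (employee share): $1441.50 × 0.0053 = $7.64
Union dues: $67.04
Fitness reimbursement repayment: $80.59
(Employer's $144.40 toward fitness reimbursement repayment is not withheld from the employee.)
Total deductions = $83.38 + $27.16 + $98.19 + $266.19 + $12.25 + $7.64 + $67.04 + $80.59 = $642.44
Net pay = $1441.50 − $642.44 = $799.06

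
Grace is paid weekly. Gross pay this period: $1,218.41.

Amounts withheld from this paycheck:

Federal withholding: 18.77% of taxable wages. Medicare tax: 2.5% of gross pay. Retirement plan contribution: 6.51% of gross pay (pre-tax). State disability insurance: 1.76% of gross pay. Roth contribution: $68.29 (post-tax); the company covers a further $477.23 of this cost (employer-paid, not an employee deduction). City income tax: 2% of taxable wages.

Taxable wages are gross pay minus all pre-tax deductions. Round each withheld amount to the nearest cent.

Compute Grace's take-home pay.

Retirement plan contribution: $1,218.41 × 0.0651 = $79.32
Taxable wages = $1,218.41 − $79.32 = $1,139.09
City income tax: $1,139.09 × 0.02 = $22.78
Federal withholding: $1,139.09 × 0.1877 = $213.81
Medicare tax: $1,218.41 × 0.025 = $30.46
State disability insurance: $1,218.41 × 0.0176 = $21.44
Roth contribution: $68.29
(Employer's $477.23 toward Roth contribution is not withheld from the employee.)
Total deductions = $79.32 + $22.78 + $213.81 + $30.46 + $21.44 + $68.29 = $436.10
Net pay = $1,218.41 − $436.10 = $782.31

$782.31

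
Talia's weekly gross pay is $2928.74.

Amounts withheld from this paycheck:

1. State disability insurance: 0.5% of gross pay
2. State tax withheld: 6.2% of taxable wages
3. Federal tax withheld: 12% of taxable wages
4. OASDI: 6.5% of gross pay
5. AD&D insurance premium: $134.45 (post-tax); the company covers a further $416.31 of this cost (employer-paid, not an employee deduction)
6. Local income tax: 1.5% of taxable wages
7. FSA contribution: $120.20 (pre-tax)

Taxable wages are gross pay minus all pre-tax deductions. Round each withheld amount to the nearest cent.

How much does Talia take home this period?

$1915.80

FSA contribution: $120.20
Taxable wages = $2928.74 − $120.20 = $2808.54
Federal tax withheld: $2808.54 × 0.12 = $337.02
State tax withheld: $2808.54 × 0.062 = $174.13
Local income tax: $2808.54 × 0.015 = $42.13
State disability insurance: $2928.74 × 0.005 = $14.64
OASDI: $2928.74 × 0.065 = $190.37
AD&D insurance premium: $134.45
(Employer's $416.31 toward AD&D insurance premium is not withheld from the employee.)
Total deductions = $120.20 + $337.02 + $174.13 + $42.13 + $14.64 + $190.37 + $134.45 = $1012.94
Net pay = $2928.74 − $1012.94 = $1915.80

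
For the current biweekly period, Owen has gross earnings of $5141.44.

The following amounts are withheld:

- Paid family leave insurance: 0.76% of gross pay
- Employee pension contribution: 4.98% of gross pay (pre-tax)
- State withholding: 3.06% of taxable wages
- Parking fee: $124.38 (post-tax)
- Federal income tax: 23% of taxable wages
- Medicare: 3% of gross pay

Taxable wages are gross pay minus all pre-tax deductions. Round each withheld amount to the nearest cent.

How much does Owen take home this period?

Employee pension contribution: $5141.44 × 0.0498 = $256.04
Taxable wages = $5141.44 − $256.04 = $4885.40
Federal income tax: $4885.40 × 0.23 = $1123.64
State withholding: $4885.40 × 0.0306 = $149.49
Paid family leave insurance: $5141.44 × 0.0076 = $39.07
Medicare: $5141.44 × 0.03 = $154.24
Parking fee: $124.38
Total deductions = $256.04 + $1123.64 + $149.49 + $39.07 + $154.24 + $124.38 = $1846.86
Net pay = $5141.44 − $1846.86 = $3294.58

$3294.58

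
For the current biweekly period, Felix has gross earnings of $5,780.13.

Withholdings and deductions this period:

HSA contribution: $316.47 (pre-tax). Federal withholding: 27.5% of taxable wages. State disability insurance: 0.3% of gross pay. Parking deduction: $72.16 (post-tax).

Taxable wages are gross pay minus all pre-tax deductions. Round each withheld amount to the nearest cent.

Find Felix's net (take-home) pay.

$3,871.65

HSA contribution: $316.47
Taxable wages = $5,780.13 − $316.47 = $5,463.66
Federal withholding: $5,463.66 × 0.275 = $1,502.51
State disability insurance: $5,780.13 × 0.003 = $17.34
Parking deduction: $72.16
Total deductions = $316.47 + $1,502.51 + $17.34 + $72.16 = $1,908.48
Net pay = $5,780.13 − $1,908.48 = $3,871.65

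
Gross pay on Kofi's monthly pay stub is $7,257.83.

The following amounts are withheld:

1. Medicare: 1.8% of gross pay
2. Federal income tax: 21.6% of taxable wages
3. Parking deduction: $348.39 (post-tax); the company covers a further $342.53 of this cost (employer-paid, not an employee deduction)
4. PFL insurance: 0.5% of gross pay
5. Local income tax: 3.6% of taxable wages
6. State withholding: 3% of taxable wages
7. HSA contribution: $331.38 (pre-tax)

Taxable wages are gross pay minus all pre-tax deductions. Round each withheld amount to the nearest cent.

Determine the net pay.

$4,457.88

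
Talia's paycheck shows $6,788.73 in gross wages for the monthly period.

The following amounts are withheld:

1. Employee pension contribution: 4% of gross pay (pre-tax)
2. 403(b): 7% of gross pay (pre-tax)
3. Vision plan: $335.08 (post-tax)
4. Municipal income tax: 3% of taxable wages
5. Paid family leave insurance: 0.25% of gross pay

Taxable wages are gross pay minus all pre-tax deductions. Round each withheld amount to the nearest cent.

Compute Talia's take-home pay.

$5,508.66

Employee pension contribution: $6,788.73 × 0.04 = $271.55
403(b): $6,788.73 × 0.07 = $475.21
Pre-tax total = $271.55 + $475.21 = $746.76
Taxable wages = $6,788.73 − $746.76 = $6,041.97
Municipal income tax: $6,041.97 × 0.03 = $181.26
Paid family leave insurance: $6,788.73 × 0.0025 = $16.97
Vision plan: $335.08
Total deductions = $271.55 + $475.21 + $181.26 + $16.97 + $335.08 = $1,280.07
Net pay = $6,788.73 − $1,280.07 = $5,508.66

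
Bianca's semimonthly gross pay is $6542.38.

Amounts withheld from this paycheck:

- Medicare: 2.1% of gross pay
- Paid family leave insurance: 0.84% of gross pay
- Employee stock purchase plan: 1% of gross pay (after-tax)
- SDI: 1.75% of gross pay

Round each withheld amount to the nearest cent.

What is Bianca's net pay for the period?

Medicare: $6542.38 × 0.021 = $137.39
Paid family leave insurance: $6542.38 × 0.0084 = $54.96
SDI: $6542.38 × 0.0175 = $114.49
Employee stock purchase plan: $6542.38 × 0.01 = $65.42
Total deductions = $137.39 + $54.96 + $114.49 + $65.42 = $372.26
Net pay = $6542.38 − $372.26 = $6170.12

$6170.12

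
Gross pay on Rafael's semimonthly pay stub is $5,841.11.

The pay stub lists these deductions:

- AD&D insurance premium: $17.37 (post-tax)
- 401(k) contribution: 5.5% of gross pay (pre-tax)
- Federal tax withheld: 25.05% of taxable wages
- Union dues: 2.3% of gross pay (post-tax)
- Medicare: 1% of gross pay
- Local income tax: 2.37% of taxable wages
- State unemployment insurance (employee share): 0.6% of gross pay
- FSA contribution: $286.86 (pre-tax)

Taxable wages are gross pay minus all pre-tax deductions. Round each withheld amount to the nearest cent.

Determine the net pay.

FSA contribution: $286.86
401(k) contribution: $5,841.11 × 0.055 = $321.26
Pre-tax total = $286.86 + $321.26 = $608.12
Taxable wages = $5,841.11 − $608.12 = $5,232.99
Local income tax: $5,232.99 × 0.0237 = $124.02
Federal tax withheld: $5,232.99 × 0.2505 = $1,310.86
Medicare: $5,841.11 × 0.01 = $58.41
State unemployment insurance (employee share): $5,841.11 × 0.006 = $35.05
AD&D insurance premium: $17.37
Union dues: $5,841.11 × 0.023 = $134.35
Total deductions = $286.86 + $321.26 + $124.02 + $1,310.86 + $58.41 + $35.05 + $17.37 + $134.35 = $2,288.18
Net pay = $5,841.11 − $2,288.18 = $3,552.93

$3,552.93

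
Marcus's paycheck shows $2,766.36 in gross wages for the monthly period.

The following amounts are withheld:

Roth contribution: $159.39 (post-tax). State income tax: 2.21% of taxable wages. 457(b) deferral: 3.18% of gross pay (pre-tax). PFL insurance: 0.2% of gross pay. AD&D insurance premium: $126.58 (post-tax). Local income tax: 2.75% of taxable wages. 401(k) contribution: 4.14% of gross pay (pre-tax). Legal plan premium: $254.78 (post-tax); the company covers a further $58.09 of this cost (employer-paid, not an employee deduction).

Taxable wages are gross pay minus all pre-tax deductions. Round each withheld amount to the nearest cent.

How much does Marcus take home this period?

$1,890.41

457(b) deferral: $2,766.36 × 0.0318 = $87.97
401(k) contribution: $2,766.36 × 0.0414 = $114.53
Pre-tax total = $87.97 + $114.53 = $202.50
Taxable wages = $2,766.36 − $202.50 = $2,563.86
State income tax: $2,563.86 × 0.0221 = $56.66
Local income tax: $2,563.86 × 0.0275 = $70.51
PFL insurance: $2,766.36 × 0.002 = $5.53
AD&D insurance premium: $126.58
Legal plan premium: $254.78
Roth contribution: $159.39
(Employer's $58.09 toward legal plan premium is not withheld from the employee.)
Total deductions = $87.97 + $114.53 + $56.66 + $70.51 + $5.53 + $126.58 + $254.78 + $159.39 = $875.95
Net pay = $2,766.36 − $875.95 = $1,890.41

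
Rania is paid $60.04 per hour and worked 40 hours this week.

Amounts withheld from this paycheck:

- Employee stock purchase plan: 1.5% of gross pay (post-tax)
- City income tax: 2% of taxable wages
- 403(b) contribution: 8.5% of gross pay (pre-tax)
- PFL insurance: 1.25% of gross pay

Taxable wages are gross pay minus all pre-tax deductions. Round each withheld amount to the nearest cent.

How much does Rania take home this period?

$2,087.47

Gross pay: 40 × $60.04 = $2,401.60
403(b) contribution: $2,401.60 × 0.085 = $204.14
Taxable wages = $2,401.60 − $204.14 = $2,197.46
City income tax: $2,197.46 × 0.02 = $43.95
PFL insurance: $2,401.60 × 0.0125 = $30.02
Employee stock purchase plan: $2,401.60 × 0.015 = $36.02
Total deductions = $204.14 + $43.95 + $30.02 + $36.02 = $314.13
Net pay = $2,401.60 − $314.13 = $2,087.47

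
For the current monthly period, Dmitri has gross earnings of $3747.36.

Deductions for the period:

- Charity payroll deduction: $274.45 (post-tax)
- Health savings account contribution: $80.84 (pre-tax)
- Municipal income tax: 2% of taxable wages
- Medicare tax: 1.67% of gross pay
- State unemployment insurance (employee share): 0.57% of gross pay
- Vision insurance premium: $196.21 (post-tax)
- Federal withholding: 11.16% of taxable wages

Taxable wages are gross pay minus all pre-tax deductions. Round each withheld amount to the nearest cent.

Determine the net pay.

$2629.41

Health savings account contribution: $80.84
Taxable wages = $3747.36 − $80.84 = $3666.52
Federal withholding: $3666.52 × 0.1116 = $409.18
Municipal income tax: $3666.52 × 0.02 = $73.33
State unemployment insurance (employee share): $3747.36 × 0.0057 = $21.36
Medicare tax: $3747.36 × 0.0167 = $62.58
Vision insurance premium: $196.21
Charity payroll deduction: $274.45
Total deductions = $80.84 + $409.18 + $73.33 + $21.36 + $62.58 + $196.21 + $274.45 = $1117.95
Net pay = $3747.36 − $1117.95 = $2629.41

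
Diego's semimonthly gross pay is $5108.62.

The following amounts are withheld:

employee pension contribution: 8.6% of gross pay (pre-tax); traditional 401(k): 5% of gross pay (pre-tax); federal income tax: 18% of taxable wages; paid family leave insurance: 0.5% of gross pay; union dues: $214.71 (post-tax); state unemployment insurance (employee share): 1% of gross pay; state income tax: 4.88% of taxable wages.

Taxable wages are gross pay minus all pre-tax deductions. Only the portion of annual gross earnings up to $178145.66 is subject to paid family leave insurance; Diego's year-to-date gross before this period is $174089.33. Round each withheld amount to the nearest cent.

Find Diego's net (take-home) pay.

$3117.88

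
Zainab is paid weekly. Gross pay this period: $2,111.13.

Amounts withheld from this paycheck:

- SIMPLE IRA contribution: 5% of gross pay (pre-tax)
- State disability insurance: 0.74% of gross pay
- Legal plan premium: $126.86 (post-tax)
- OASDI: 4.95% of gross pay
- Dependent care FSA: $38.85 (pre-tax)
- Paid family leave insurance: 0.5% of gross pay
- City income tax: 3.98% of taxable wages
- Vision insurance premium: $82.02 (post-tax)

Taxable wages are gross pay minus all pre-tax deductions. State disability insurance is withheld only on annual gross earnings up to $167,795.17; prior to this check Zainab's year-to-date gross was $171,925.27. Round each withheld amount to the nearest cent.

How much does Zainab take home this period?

SIMPLE IRA contribution: $2,111.13 × 0.05 = $105.56
Dependent care FSA: $38.85
Pre-tax total = $105.56 + $38.85 = $144.41
Taxable wages = $2,111.13 − $144.41 = $1,966.72
City income tax: $1,966.72 × 0.0398 = $78.28
OASDI: $2,111.13 × 0.0495 = $104.50
Paid family leave insurance: $2,111.13 × 0.005 = $10.56
State disability insurance: annual cap $167,795.17 already reached (YTD $171,925.27), so $0.00
Legal plan premium: $126.86
Vision insurance premium: $82.02
Total deductions = $105.56 + $38.85 + $78.28 + $104.50 + $10.56 + $0.00 + $126.86 + $82.02 = $546.63
Net pay = $2,111.13 − $546.63 = $1,564.50

$1,564.50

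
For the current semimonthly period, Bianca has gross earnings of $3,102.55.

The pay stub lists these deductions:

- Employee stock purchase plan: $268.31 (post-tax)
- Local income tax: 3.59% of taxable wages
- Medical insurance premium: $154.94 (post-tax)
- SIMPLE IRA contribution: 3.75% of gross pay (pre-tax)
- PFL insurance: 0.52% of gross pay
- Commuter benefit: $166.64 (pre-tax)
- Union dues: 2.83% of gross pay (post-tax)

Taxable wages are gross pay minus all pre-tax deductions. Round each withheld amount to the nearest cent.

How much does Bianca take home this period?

$2,191.16

Commuter benefit: $166.64
SIMPLE IRA contribution: $3,102.55 × 0.0375 = $116.35
Pre-tax total = $166.64 + $116.35 = $282.99
Taxable wages = $3,102.55 − $282.99 = $2,819.56
Local income tax: $2,819.56 × 0.0359 = $101.22
PFL insurance: $3,102.55 × 0.0052 = $16.13
Employee stock purchase plan: $268.31
Union dues: $3,102.55 × 0.0283 = $87.80
Medical insurance premium: $154.94
Total deductions = $166.64 + $116.35 + $101.22 + $16.13 + $268.31 + $87.80 + $154.94 = $911.39
Net pay = $3,102.55 − $911.39 = $2,191.16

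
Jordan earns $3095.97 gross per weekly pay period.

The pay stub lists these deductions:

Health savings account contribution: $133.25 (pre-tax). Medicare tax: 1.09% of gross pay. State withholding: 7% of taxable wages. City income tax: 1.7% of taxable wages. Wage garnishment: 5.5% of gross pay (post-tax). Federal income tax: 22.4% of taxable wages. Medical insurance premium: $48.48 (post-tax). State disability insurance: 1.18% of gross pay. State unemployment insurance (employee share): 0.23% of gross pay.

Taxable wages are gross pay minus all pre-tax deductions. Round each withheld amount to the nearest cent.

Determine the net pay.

$1745.15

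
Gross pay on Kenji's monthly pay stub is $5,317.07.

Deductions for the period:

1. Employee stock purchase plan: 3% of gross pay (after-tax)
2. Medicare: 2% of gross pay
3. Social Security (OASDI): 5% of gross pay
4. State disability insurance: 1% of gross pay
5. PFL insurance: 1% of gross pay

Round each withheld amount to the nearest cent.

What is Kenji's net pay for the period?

State disability insurance: $5,317.07 × 0.01 = $53.17
PFL insurance: $5,317.07 × 0.01 = $53.17
Medicare: $5,317.07 × 0.02 = $106.34
Social Security (OASDI): $5,317.07 × 0.05 = $265.85
Employee stock purchase plan: $5,317.07 × 0.03 = $159.51
Total deductions = $53.17 + $53.17 + $106.34 + $265.85 + $159.51 = $638.04
Net pay = $5,317.07 − $638.04 = $4,679.03

$4,679.03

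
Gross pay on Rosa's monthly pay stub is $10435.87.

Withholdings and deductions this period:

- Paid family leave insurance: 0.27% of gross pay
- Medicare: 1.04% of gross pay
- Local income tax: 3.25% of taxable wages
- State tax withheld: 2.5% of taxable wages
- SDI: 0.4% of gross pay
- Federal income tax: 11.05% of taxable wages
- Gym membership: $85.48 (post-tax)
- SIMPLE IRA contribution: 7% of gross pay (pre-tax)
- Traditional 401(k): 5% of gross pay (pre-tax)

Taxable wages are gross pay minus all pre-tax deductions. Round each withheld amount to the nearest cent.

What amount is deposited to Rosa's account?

SIMPLE IRA contribution: $10435.87 × 0.07 = $730.51
Traditional 401(k): $10435.87 × 0.05 = $521.79
Pre-tax total = $730.51 + $521.79 = $1252.30
Taxable wages = $10435.87 − $1252.30 = $9183.57
Federal income tax: $9183.57 × 0.1105 = $1014.78
State tax withheld: $9183.57 × 0.025 = $229.59
Local income tax: $9183.57 × 0.0325 = $298.47
Medicare: $10435.87 × 0.0104 = $108.53
Paid family leave insurance: $10435.87 × 0.0027 = $28.18
SDI: $10435.87 × 0.004 = $41.74
Gym membership: $85.48
Total deductions = $730.51 + $521.79 + $1014.78 + $229.59 + $298.47 + $108.53 + $28.18 + $41.74 + $85.48 = $3059.07
Net pay = $10435.87 − $3059.07 = $7376.80

$7376.80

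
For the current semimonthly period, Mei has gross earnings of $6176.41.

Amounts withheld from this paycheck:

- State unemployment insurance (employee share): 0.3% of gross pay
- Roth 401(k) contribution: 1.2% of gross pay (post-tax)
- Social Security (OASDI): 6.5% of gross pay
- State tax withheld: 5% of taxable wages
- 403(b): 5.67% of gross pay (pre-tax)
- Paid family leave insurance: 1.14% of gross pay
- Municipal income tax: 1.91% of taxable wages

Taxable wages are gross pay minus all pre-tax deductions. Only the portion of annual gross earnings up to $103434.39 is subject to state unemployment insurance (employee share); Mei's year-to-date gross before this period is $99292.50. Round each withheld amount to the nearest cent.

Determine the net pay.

403(b): $6176.41 × 0.0567 = $350.20
Taxable wages = $6176.41 − $350.20 = $5826.21
Municipal income tax: $5826.21 × 0.0191 = $111.28
State tax withheld: $5826.21 × 0.05 = $291.31
State unemployment insurance (employee share): only $103434.39 − $99292.50 = $4141.89 of this check is subject → $4141.89 × 0.003 = $12.43
Social Security (OASDI): $6176.41 × 0.065 = $401.47
Paid family leave insurance: $6176.41 × 0.0114 = $70.41
Roth 401(k) contribution: $6176.41 × 0.012 = $74.12
Total deductions = $350.20 + $111.28 + $291.31 + $12.43 + $401.47 + $70.41 + $74.12 = $1311.22
Net pay = $6176.41 − $1311.22 = $4865.19

$4865.19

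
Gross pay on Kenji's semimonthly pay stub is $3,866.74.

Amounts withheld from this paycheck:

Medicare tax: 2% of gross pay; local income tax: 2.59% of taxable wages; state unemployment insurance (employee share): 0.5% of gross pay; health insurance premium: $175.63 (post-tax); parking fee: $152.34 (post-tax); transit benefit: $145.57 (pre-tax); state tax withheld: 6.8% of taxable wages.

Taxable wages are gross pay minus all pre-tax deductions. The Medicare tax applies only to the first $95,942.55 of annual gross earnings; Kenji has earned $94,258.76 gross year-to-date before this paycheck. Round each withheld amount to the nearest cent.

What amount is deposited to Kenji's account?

$2,990.77

Transit benefit: $145.57
Taxable wages = $3,866.74 − $145.57 = $3,721.17
Local income tax: $3,721.17 × 0.0259 = $96.38
State tax withheld: $3,721.17 × 0.068 = $253.04
State unemployment insurance (employee share): $3,866.74 × 0.005 = $19.33
Medicare tax: only $95,942.55 − $94,258.76 = $1,683.79 of this check is subject → $1,683.79 × 0.02 = $33.68
Health insurance premium: $175.63
Parking fee: $152.34
Total deductions = $145.57 + $96.38 + $253.04 + $19.33 + $33.68 + $175.63 + $152.34 = $875.97
Net pay = $3,866.74 − $875.97 = $2,990.77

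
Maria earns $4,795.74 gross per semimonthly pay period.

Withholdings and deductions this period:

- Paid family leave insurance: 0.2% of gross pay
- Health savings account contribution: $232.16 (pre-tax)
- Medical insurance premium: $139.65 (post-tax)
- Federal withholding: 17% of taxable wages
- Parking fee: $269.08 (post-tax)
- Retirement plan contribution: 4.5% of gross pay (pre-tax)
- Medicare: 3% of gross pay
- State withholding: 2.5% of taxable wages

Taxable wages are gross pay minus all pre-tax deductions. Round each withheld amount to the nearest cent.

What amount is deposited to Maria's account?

$2,937.77

Health savings account contribution: $232.16
Retirement plan contribution: $4,795.74 × 0.045 = $215.81
Pre-tax total = $232.16 + $215.81 = $447.97
Taxable wages = $4,795.74 − $447.97 = $4,347.77
State withholding: $4,347.77 × 0.025 = $108.69
Federal withholding: $4,347.77 × 0.17 = $739.12
Medicare: $4,795.74 × 0.03 = $143.87
Paid family leave insurance: $4,795.74 × 0.002 = $9.59
Parking fee: $269.08
Medical insurance premium: $139.65
Total deductions = $232.16 + $215.81 + $108.69 + $739.12 + $143.87 + $9.59 + $269.08 + $139.65 = $1,857.97
Net pay = $4,795.74 − $1,857.97 = $2,937.77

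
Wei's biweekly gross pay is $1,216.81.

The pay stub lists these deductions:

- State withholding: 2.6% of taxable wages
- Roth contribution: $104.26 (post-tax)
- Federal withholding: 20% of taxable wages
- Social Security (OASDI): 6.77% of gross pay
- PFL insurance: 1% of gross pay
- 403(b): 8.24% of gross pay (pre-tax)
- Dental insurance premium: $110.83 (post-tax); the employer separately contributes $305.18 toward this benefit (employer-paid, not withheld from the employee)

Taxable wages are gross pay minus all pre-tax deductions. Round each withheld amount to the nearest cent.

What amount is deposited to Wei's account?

$554.56

403(b): $1,216.81 × 0.0824 = $100.27
Taxable wages = $1,216.81 − $100.27 = $1,116.54
State withholding: $1,116.54 × 0.026 = $29.03
Federal withholding: $1,116.54 × 0.2 = $223.31
PFL insurance: $1,216.81 × 0.01 = $12.17
Social Security (OASDI): $1,216.81 × 0.0677 = $82.38
Dental insurance premium: $110.83
Roth contribution: $104.26
(Employer's $305.18 toward dental insurance premium is not withheld from the employee.)
Total deductions = $100.27 + $29.03 + $223.31 + $12.17 + $82.38 + $110.83 + $104.26 = $662.25
Net pay = $1,216.81 − $662.25 = $554.56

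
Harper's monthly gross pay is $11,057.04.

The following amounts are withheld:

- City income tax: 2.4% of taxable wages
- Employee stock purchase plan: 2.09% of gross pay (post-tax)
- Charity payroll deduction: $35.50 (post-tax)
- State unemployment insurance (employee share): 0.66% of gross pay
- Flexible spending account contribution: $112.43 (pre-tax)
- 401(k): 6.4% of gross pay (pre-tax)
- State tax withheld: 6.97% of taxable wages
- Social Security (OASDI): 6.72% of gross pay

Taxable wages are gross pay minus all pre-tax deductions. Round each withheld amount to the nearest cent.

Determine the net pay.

$8,195.15

401(k): $11,057.04 × 0.064 = $707.65
Flexible spending account contribution: $112.43
Pre-tax total = $707.65 + $112.43 = $820.08
Taxable wages = $11,057.04 − $820.08 = $10,236.96
State tax withheld: $10,236.96 × 0.0697 = $713.52
City income tax: $10,236.96 × 0.024 = $245.69
Social Security (OASDI): $11,057.04 × 0.0672 = $743.03
State unemployment insurance (employee share): $11,057.04 × 0.0066 = $72.98
Employee stock purchase plan: $11,057.04 × 0.0209 = $231.09
Charity payroll deduction: $35.50
Total deductions = $707.65 + $112.43 + $713.52 + $245.69 + $743.03 + $72.98 + $231.09 + $35.50 = $2,861.89
Net pay = $11,057.04 − $2,861.89 = $8,195.15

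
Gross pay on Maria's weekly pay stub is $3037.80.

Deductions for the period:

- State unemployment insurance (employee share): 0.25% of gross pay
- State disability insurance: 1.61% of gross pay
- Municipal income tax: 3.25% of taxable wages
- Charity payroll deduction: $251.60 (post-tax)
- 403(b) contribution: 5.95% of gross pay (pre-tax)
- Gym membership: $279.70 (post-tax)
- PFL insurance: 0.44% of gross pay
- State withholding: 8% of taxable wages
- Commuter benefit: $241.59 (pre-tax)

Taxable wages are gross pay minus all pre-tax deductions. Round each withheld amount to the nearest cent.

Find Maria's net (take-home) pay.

$1720.05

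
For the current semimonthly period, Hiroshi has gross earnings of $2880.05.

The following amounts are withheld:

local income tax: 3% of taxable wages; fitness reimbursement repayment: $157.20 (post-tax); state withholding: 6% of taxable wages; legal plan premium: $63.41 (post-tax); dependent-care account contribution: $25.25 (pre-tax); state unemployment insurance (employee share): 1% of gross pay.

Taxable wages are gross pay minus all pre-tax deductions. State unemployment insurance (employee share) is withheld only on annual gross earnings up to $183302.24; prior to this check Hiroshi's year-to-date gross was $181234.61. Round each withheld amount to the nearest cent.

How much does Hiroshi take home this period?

$2356.58

Dependent-care account contribution: $25.25
Taxable wages = $2880.05 − $25.25 = $2854.80
State withholding: $2854.80 × 0.06 = $171.29
Local income tax: $2854.80 × 0.03 = $85.64
State unemployment insurance (employee share): only $183302.24 − $181234.61 = $2067.63 of this check is subject → $2067.63 × 0.01 = $20.68
Legal plan premium: $63.41
Fitness reimbursement repayment: $157.20
Total deductions = $25.25 + $171.29 + $85.64 + $20.68 + $63.41 + $157.20 = $523.47
Net pay = $2880.05 − $523.47 = $2356.58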